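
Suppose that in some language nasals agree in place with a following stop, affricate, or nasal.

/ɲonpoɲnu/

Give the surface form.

[ɲomponnu]

/n/ before /p/ (labial) → [m]
/ɲ/ before /n/ (alveolar) → [n]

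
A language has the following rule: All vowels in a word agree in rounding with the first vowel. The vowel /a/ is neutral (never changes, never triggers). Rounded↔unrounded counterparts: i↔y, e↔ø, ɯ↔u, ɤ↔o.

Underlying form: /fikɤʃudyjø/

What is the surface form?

/u/ harmonizes with /i/ ([-round]) → [ɯ]
/y/ harmonizes with /i/ ([-round]) → [i]
/ø/ harmonizes with /i/ ([-round]) → [e]

[fikɤʃɯdije]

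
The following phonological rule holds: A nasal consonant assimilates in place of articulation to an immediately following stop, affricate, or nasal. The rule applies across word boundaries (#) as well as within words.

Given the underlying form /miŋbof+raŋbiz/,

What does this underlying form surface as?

/ŋ/ before /b/ (labial) → [m]
/ŋ/ before /b/ (labial) → [m]

[mimbof+rambiz]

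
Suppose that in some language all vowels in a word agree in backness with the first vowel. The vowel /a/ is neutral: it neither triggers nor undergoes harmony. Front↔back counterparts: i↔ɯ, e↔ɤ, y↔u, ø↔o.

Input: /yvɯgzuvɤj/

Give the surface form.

/ɯ/ harmonizes with /y/ ([-back]) → [i]
/u/ harmonizes with /y/ ([-back]) → [y]
/ɤ/ harmonizes with /y/ ([-back]) → [e]

[yvigzyvej]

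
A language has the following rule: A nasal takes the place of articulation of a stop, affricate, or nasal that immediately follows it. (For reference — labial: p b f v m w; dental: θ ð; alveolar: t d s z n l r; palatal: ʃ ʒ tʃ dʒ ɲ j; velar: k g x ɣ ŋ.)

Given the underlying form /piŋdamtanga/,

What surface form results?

/ŋ/ before /d/ (alveolar) → [n]
/m/ before /t/ (alveolar) → [n]
/n/ before /g/ (velar) → [ŋ]

[pindantaŋga]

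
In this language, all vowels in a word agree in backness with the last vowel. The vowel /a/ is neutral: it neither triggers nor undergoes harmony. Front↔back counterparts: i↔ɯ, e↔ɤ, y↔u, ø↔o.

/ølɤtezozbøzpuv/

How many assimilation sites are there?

/ø/ harmonizes with /u/ ([+back]) → [o]
/e/ harmonizes with /u/ ([+back]) → [ɤ]
/ø/ harmonizes with /u/ ([+back]) → [o]
3 segments change.

3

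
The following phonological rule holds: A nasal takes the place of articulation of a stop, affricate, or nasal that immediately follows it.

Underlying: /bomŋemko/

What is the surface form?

/m/ before /ŋ/ (velar) → [ŋ]
/m/ before /k/ (velar) → [ŋ]

[boŋŋeŋko]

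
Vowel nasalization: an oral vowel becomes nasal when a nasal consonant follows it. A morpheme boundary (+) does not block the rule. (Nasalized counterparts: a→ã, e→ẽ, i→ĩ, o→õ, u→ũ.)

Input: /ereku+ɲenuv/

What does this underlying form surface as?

[erekũ+ɲẽnuv]

/u/ before nasal /ɲ/ → [ũ]
/e/ before nasal /n/ → [ẽ]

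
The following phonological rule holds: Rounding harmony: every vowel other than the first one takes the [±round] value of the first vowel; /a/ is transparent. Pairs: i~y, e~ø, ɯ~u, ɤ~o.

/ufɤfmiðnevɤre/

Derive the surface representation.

/ɤ/ harmonizes with /u/ ([+round]) → [o]
/i/ harmonizes with /u/ ([+round]) → [y]
/e/ harmonizes with /u/ ([+round]) → [ø]
/ɤ/ harmonizes with /u/ ([+round]) → [o]
/e/ harmonizes with /u/ ([+round]) → [ø]

[ufofmyðnøvorø]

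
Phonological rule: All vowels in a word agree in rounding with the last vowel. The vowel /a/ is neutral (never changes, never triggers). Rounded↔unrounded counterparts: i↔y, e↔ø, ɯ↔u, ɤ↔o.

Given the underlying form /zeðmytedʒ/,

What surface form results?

/y/ harmonizes with /e/ ([-round]) → [i]

[zeðmitedʒ]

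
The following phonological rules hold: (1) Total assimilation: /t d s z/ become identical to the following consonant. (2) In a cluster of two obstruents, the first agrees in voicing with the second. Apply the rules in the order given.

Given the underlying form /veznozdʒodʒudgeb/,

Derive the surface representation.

Rule 1: /z/ before /n/ → [n] (total assimilation)
Rule 1: /z/ before /dʒ/ → [dʒ] (total assimilation)
Rule 1: /d/ before /g/ → [g] (total assimilation)
After rule 1: vennodʒdʒodʒuggeb
Rule 2: no segment meets the rule's conditions; no change.

[vennodʒdʒodʒuggeb]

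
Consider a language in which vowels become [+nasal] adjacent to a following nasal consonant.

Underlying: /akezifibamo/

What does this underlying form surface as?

[akezifibãmo]

/a/ before nasal /m/ → [ã]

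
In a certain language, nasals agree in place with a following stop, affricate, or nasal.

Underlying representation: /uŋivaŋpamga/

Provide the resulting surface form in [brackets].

/ŋ/ before /p/ (labial) → [m]
/m/ before /g/ (velar) → [ŋ]

[uŋivampaŋga]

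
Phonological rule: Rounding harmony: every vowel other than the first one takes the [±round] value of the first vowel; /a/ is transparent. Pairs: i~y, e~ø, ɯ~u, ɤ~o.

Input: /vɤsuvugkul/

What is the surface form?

/u/ harmonizes with /ɤ/ ([-round]) → [ɯ]
/u/ harmonizes with /ɤ/ ([-round]) → [ɯ]
/u/ harmonizes with /ɤ/ ([-round]) → [ɯ]

[vɤsɯvɯgkɯl]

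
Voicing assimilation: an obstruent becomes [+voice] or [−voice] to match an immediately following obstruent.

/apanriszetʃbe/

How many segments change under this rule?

2

/s/ before /z/ (voiced) → [z]
/tʃ/ before /b/ (voiced) → [dʒ]
2 segments change.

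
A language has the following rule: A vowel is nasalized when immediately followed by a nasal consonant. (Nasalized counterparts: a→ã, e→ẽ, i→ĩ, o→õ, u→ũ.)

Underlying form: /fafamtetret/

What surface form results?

/a/ before nasal /m/ → [ã]

[fafãmtetret]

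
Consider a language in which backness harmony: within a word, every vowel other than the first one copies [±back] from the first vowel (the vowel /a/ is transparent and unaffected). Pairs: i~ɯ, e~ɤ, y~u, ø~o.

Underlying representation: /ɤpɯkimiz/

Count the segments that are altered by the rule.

2

/i/ harmonizes with /ɤ/ ([+back]) → [ɯ]
/i/ harmonizes with /ɤ/ ([+back]) → [ɯ]
2 segments change.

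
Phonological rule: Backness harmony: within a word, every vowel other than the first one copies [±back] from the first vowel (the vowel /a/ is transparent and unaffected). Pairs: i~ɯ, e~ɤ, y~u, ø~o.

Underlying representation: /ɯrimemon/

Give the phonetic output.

[ɯrɯmɤmon]

/i/ harmonizes with /ɯ/ ([+back]) → [ɯ]
/e/ harmonizes with /ɯ/ ([+back]) → [ɤ]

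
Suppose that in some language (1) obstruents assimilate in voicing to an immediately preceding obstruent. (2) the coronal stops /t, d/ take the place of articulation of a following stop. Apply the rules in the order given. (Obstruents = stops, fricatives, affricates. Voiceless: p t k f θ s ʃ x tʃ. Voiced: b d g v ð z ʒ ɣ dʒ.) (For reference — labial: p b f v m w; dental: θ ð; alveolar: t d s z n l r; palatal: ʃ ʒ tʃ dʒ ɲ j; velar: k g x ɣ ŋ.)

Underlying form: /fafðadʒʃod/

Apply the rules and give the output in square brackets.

[fafθadʒʒod]

Rule 1: /ð/ after /f/ (voiceless) → [θ]
Rule 1: /ʃ/ after /dʒ/ (voiced) → [ʒ]
After rule 1: fafθadʒʒod
Rule 2: no segment meets the rule's conditions; no change.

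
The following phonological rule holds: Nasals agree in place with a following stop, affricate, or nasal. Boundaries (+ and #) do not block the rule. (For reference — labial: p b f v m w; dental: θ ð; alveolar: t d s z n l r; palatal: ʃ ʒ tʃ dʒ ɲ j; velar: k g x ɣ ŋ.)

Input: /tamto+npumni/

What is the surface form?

[tanto+mpunni]

/m/ before /t/ (alveolar) → [n]
/n/ before /p/ (labial) → [m]
/m/ before /n/ (alveolar) → [n]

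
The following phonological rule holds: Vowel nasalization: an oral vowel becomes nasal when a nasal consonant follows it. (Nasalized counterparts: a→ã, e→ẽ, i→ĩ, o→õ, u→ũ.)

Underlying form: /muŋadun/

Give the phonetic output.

[mũŋadũn]

/u/ before nasal /ŋ/ → [ũ]
/u/ before nasal /n/ → [ũ]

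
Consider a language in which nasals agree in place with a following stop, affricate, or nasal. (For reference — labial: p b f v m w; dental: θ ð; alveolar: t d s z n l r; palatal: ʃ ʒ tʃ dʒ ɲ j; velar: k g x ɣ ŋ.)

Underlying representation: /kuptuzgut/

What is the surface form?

[kuptuzgut]

no segment meets the rule's conditions; no change.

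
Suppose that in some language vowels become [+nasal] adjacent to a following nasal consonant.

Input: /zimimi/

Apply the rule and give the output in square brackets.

/i/ before nasal /m/ → [ĩ]
/i/ before nasal /m/ → [ĩ]

[zĩmĩmi]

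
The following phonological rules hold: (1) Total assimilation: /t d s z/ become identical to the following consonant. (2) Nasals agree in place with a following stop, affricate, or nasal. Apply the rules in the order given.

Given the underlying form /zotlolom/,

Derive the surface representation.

[zollolom]

Rule 1: /t/ before /l/ → [l] (total assimilation)
After rule 1: zollolom
Rule 2: no segment meets the rule's conditions; no change.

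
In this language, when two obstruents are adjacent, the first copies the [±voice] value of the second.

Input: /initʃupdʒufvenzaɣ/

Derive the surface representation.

/p/ before /dʒ/ (voiced) → [b]
/f/ before /v/ (voiced) → [v]

[initʃubdʒuvvenzaɣ]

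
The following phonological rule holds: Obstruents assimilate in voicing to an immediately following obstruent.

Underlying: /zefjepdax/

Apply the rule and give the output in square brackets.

/p/ before /d/ (voiced) → [b]

[zefjebdax]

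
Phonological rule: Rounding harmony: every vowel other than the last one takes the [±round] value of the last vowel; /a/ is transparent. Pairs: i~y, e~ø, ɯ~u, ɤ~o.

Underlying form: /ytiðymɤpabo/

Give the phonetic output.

/i/ harmonizes with /o/ ([+round]) → [y]
/ɤ/ harmonizes with /o/ ([+round]) → [o]

[ytyðymopabo]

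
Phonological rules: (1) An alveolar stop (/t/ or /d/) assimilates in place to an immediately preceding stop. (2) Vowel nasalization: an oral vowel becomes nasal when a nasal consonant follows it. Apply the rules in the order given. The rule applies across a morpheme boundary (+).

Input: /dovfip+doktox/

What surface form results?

[dovfip+bokkox]

Rule 1: /d/ after /p/ (labial) → [b]
Rule 1: /t/ after /k/ (velar) → [k]
After rule 1: dovfip+bokkox
Rule 2: no segment meets the rule's conditions; no change.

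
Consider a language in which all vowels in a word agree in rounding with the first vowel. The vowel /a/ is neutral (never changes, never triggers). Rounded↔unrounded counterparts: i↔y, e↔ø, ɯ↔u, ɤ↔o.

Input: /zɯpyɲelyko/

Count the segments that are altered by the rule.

3

/y/ harmonizes with /ɯ/ ([-round]) → [i]
/y/ harmonizes with /ɯ/ ([-round]) → [i]
/o/ harmonizes with /ɯ/ ([-round]) → [ɤ]
3 segments change.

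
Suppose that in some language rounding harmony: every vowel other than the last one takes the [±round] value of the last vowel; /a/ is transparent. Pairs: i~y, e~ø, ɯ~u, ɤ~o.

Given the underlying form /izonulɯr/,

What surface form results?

/o/ harmonizes with /ɯ/ ([-round]) → [ɤ]
/u/ harmonizes with /ɯ/ ([-round]) → [ɯ]

[izɤnɯlɯr]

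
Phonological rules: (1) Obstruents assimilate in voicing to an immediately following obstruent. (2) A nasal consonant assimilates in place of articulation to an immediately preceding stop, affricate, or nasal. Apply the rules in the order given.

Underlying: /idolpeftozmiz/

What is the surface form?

[idolpeftozmiz]

Rule 1: no segment meets the rule's conditions; no change.
After rule 1: idolpeftozmiz
Rule 2: no segment meets the rule's conditions; no change.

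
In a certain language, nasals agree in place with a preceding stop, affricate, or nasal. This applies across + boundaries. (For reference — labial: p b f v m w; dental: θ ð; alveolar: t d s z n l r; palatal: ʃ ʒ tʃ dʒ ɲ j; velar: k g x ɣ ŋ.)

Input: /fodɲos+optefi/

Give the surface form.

[fodnos+optefi]

/ɲ/ after /d/ (alveolar) → [n]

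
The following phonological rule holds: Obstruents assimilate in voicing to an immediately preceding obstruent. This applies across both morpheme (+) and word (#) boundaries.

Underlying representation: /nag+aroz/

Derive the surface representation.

no segment meets the rule's conditions; no change.

[nag+aroz]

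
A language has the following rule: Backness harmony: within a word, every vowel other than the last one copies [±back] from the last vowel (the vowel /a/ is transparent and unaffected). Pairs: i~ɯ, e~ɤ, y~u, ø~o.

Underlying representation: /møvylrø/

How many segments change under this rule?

0

No segment meets the rule's conditions.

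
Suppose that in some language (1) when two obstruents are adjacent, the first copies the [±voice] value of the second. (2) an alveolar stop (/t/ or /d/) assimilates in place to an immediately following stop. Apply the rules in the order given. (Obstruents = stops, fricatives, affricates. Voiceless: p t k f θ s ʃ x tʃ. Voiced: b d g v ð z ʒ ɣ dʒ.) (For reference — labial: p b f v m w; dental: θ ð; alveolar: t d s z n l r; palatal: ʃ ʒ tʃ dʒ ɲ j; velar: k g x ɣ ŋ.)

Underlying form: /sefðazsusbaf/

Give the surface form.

[sevðassuzbaf]

Rule 1: /f/ before /ð/ (voiced) → [v]
Rule 1: /z/ before /s/ (voiceless) → [s]
Rule 1: /s/ before /b/ (voiced) → [z]
After rule 1: sevðassuzbaf
Rule 2: no segment meets the rule's conditions; no change.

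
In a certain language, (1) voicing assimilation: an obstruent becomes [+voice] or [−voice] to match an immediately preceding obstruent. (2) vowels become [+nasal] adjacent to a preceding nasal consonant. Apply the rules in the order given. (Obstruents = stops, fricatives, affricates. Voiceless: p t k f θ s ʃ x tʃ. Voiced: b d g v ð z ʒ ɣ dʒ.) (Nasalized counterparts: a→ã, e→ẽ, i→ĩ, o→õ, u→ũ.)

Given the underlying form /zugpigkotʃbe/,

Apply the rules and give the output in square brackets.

[zugbiggotʃpe]

Rule 1: /p/ after /g/ (voiced) → [b]
Rule 1: /k/ after /g/ (voiced) → [g]
Rule 1: /b/ after /tʃ/ (voiceless) → [p]
After rule 1: zugbiggotʃpe
Rule 2: no segment meets the rule's conditions; no change.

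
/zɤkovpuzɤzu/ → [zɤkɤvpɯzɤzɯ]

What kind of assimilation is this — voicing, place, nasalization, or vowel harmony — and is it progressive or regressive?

vowel harmony, progressive

/o/→[ɤ] /u/→[ɯ] /u/→[ɯ].
Vowels agree with the first vowel, so the harmony is progressive.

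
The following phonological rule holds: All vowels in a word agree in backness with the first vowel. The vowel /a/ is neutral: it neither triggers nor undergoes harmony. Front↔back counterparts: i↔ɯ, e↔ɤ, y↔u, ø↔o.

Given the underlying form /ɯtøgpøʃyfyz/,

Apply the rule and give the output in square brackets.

[ɯtogpoʃufuz]

/ø/ harmonizes with /ɯ/ ([+back]) → [o]
/ø/ harmonizes with /ɯ/ ([+back]) → [o]
/y/ harmonizes with /ɯ/ ([+back]) → [u]
/y/ harmonizes with /ɯ/ ([+back]) → [u]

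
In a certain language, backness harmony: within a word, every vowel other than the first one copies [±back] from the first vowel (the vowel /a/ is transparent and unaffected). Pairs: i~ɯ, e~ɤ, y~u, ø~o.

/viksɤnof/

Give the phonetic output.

[viksenøf]

/ɤ/ harmonizes with /i/ ([-back]) → [e]
/o/ harmonizes with /i/ ([-back]) → [ø]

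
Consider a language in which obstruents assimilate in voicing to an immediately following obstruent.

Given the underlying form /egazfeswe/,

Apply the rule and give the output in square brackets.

/z/ before /f/ (voiceless) → [s]

[egasfeswe]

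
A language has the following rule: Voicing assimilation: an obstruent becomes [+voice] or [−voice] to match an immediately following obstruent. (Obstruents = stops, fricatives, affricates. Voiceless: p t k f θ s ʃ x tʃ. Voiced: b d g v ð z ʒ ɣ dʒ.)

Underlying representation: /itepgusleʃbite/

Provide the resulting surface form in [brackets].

/p/ before /g/ (voiced) → [b]
/ʃ/ before /b/ (voiced) → [ʒ]

[itebgusleʒbite]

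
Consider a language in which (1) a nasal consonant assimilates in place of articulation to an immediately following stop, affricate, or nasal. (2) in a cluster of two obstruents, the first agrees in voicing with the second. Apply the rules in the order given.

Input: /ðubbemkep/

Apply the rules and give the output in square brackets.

[ðubbeŋkep]

Rule 1: /m/ before /k/ (velar) → [ŋ]
After rule 1: ðubbeŋkep
Rule 2: no segment meets the rule's conditions; no change.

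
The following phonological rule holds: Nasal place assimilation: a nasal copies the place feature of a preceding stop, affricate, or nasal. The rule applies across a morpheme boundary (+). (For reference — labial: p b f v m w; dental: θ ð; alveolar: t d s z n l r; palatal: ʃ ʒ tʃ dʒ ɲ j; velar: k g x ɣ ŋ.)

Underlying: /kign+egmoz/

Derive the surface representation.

[kigŋ+egŋoz]

/n/ after /g/ (velar) → [ŋ]
/m/ after /g/ (velar) → [ŋ]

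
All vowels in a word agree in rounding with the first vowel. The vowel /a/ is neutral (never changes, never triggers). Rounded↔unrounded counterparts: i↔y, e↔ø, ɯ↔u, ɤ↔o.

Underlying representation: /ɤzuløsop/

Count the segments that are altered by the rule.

3

/u/ harmonizes with /ɤ/ ([-round]) → [ɯ]
/ø/ harmonizes with /ɤ/ ([-round]) → [e]
/o/ harmonizes with /ɤ/ ([-round]) → [ɤ]
3 segments change.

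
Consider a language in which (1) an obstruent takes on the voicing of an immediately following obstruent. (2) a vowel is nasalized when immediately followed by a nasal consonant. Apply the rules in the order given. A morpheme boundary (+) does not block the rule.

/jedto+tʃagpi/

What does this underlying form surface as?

Rule 1: /d/ before /t/ (voiceless) → [t]
Rule 1: /g/ before /p/ (voiceless) → [k]
After rule 1: jetto+tʃakpi
Rule 2: no segment meets the rule's conditions; no change.

[jetto+tʃakpi]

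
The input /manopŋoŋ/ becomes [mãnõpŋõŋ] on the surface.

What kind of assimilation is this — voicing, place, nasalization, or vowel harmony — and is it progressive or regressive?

nasalization, progressive

/a/→[ã] /o/→[õ] /o/→[õ].
Each target copies a feature from the preceding segment, so the direction is progressive.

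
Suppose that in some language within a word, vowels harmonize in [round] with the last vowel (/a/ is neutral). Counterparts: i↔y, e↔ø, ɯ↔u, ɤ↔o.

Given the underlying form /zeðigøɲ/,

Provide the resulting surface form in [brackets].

[zøðygøɲ]

/e/ harmonizes with /ø/ ([+round]) → [ø]
/i/ harmonizes with /ø/ ([+round]) → [y]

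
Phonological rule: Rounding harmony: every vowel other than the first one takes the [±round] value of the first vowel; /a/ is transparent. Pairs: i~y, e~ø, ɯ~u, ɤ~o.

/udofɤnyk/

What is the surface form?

/ɤ/ harmonizes with /u/ ([+round]) → [o]

[udofonyk]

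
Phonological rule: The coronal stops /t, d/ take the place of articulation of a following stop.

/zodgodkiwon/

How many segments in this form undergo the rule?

2

/d/ before /g/ (velar) → [g]
/d/ before /k/ (velar) → [g]
2 segments change.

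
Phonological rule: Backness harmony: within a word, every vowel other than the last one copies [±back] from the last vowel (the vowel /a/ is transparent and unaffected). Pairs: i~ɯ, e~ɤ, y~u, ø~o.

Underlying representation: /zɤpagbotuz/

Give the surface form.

[zɤpagbotuz]

no segment meets the rule's conditions; no change.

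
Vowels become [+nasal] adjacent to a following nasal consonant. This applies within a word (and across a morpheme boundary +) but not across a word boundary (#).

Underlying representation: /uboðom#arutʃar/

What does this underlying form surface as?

[uboðõm#arutʃar]

/o/ before nasal /m/ → [õ]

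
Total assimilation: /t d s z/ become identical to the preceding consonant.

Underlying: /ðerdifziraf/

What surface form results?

[ðerriffiraf]

/d/ after /r/ → [r] (total assimilation)
/z/ after /f/ → [f] (total assimilation)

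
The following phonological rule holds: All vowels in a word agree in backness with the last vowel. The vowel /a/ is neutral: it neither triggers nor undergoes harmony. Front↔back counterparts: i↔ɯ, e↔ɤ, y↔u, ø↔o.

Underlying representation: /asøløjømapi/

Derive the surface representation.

no segment meets the rule's conditions; no change.

[asøløjømapi]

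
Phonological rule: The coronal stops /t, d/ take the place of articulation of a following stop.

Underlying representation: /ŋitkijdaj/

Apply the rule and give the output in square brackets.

[ŋikkijdaj]

/t/ before /k/ (velar) → [k]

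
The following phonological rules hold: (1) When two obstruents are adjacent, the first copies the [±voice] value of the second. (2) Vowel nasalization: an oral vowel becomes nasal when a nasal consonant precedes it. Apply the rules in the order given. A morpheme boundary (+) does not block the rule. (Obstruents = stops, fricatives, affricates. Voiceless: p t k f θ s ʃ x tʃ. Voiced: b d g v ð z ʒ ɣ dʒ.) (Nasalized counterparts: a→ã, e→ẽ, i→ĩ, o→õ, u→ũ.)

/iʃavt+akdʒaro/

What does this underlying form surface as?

Rule 1: /v/ before /t/ (voiceless) → [f]
Rule 1: /k/ before /dʒ/ (voiced) → [g]
After rule 1: iʃaft+agdʒaro
Rule 2: no segment meets the rule's conditions; no change.

[iʃaft+agdʒaro]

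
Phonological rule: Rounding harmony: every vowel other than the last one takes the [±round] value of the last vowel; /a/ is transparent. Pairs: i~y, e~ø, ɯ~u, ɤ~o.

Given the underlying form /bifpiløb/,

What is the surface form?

/i/ harmonizes with /ø/ ([+round]) → [y]
/i/ harmonizes with /ø/ ([+round]) → [y]

[byfpyløb]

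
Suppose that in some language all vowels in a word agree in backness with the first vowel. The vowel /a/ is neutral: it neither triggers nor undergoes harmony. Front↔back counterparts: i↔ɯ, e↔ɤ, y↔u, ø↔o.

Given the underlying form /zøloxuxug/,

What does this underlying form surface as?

/o/ harmonizes with /ø/ ([-back]) → [ø]
/u/ harmonizes with /ø/ ([-back]) → [y]
/u/ harmonizes with /ø/ ([-back]) → [y]

[zøløxyxyg]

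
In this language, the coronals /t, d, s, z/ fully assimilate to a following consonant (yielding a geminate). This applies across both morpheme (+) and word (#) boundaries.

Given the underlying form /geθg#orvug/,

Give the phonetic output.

no segment meets the rule's conditions; no change.

[geθg#orvug]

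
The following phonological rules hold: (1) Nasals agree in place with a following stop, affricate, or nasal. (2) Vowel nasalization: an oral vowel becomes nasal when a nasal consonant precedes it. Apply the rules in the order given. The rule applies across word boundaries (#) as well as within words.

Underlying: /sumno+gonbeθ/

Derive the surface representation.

[sunnõ+gombeθ]

Rule 1: /m/ before /n/ (alveolar) → [n]
Rule 1: /n/ before /b/ (labial) → [m]
After rule 1: sunno+gombeθ
Rule 2: /o/ after nasal /n/ → [õ]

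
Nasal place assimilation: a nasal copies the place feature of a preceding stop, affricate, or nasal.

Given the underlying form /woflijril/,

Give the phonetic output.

no segment meets the rule's conditions; no change.

[woflijril]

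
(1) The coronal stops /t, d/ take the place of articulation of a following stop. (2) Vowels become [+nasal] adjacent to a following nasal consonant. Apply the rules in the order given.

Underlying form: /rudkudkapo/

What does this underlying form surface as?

Rule 1: /d/ before /k/ (velar) → [g]
Rule 1: /d/ before /k/ (velar) → [g]
After rule 1: rugkugkapo
Rule 2: no segment meets the rule's conditions; no change.

[rugkugkapo]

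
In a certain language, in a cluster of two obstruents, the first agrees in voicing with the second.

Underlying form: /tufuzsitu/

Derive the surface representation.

/z/ before /s/ (voiceless) → [s]

[tufussitu]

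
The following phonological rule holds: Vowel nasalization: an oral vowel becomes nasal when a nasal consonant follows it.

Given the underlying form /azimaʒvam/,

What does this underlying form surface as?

/i/ before nasal /m/ → [ĩ]
/a/ before nasal /m/ → [ã]

[azĩmaʒvãm]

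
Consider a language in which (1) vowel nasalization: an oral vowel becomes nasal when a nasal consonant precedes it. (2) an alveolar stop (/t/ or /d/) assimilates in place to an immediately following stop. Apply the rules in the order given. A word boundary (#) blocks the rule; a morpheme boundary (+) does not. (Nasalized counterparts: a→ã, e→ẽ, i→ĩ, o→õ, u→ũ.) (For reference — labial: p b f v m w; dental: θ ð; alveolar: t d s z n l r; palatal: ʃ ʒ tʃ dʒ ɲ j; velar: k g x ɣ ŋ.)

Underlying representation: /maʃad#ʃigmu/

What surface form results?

Rule 1: /a/ after nasal /m/ → [ã]
Rule 1: /u/ after nasal /m/ → [ũ]
After rule 1: mãʃad#ʃigmũ
Rule 2: no segment meets the rule's conditions; no change.

[mãʃad#ʃigmũ]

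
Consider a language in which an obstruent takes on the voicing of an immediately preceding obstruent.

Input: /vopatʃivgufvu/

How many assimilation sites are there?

1

/v/ after /f/ (voiceless) → [f]
1 segment changes.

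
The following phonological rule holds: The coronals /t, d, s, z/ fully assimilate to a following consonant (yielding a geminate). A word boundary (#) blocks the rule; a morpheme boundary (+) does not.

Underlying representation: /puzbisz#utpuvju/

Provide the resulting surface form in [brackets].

[pubbizz#uppuvju]

/z/ before /b/ → [b] (total assimilation)
/s/ before /z/ → [z] (total assimilation)
/t/ before /p/ → [p] (total assimilation)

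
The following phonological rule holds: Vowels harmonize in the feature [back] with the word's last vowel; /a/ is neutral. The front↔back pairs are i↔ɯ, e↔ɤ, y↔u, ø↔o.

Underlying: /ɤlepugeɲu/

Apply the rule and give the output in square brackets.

[ɤlɤpugɤɲu]

/e/ harmonizes with /u/ ([+back]) → [ɤ]
/e/ harmonizes with /u/ ([+back]) → [ɤ]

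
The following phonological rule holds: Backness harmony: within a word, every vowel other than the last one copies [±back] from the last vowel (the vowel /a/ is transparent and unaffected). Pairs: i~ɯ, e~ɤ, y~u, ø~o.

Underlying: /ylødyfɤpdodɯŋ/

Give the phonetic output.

/y/ harmonizes with /ɯ/ ([+back]) → [u]
/ø/ harmonizes with /ɯ/ ([+back]) → [o]
/y/ harmonizes with /ɯ/ ([+back]) → [u]

[ulodufɤpdodɯŋ]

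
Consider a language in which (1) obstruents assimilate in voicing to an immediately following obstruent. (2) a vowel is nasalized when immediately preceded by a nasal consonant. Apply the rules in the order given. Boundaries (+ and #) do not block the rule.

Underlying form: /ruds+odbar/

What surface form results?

[ruts+odbar]

Rule 1: /d/ before /s/ (voiceless) → [t]
After rule 1: ruts+odbar
Rule 2: no segment meets the rule's conditions; no change.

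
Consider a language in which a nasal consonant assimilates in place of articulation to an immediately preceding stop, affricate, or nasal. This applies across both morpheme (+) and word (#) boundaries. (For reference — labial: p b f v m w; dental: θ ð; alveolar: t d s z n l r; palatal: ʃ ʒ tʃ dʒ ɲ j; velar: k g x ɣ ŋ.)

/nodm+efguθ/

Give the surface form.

[nodn+efguθ]

/m/ after /d/ (alveolar) → [n]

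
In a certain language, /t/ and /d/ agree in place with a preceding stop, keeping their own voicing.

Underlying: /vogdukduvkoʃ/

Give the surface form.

[voggukguvkoʃ]

/d/ after /g/ (velar) → [g]
/d/ after /k/ (velar) → [g]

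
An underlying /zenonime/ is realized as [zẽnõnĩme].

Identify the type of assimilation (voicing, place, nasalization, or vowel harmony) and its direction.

/e/→[ẽ] /o/→[õ] /i/→[ĩ].
Each target copies a feature from the following segment, so the direction is regressive.

nasalization, regressive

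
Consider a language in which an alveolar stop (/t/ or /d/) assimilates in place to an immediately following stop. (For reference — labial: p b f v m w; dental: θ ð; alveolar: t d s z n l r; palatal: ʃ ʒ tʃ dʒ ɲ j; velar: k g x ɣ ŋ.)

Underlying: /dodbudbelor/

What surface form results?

/d/ before /b/ (labial) → [b]
/d/ before /b/ (labial) → [b]

[dobbubbelor]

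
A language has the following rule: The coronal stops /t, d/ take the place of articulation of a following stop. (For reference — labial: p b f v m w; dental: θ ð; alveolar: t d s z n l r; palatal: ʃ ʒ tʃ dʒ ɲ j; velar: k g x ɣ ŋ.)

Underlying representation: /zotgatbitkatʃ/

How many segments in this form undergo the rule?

3

/t/ before /g/ (velar) → [k]
/t/ before /b/ (labial) → [p]
/t/ before /k/ (velar) → [k]
3 segments change.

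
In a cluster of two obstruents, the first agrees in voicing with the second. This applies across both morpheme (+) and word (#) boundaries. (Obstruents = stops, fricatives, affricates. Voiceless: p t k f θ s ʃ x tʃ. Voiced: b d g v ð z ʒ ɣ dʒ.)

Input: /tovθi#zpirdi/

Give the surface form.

/v/ before /θ/ (voiceless) → [f]
/z/ before /p/ (voiceless) → [s]

[tofθi#spirdi]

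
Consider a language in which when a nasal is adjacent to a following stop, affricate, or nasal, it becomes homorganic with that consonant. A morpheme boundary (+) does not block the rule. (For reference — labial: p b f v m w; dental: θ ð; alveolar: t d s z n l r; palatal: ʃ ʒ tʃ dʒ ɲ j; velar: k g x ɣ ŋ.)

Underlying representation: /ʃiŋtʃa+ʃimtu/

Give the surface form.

/ŋ/ before /tʃ/ (palatal) → [ɲ]
/m/ before /t/ (alveolar) → [n]

[ʃiɲtʃa+ʃintu]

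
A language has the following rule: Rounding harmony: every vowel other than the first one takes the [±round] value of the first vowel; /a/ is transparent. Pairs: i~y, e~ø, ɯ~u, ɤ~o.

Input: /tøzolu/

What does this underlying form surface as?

no segment meets the rule's conditions; no change.

[tøzolu]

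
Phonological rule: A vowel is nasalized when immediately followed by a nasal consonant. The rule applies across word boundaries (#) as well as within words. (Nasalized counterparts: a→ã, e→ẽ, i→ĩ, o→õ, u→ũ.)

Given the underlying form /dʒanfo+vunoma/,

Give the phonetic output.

/a/ before nasal /n/ → [ã]
/u/ before nasal /n/ → [ũ]
/o/ before nasal /m/ → [õ]

[dʒãnfo+vũnõma]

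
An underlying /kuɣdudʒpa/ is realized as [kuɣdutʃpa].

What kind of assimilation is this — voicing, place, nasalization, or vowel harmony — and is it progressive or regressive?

voicing assimilation, regressive

/dʒ/→[tʃ].
Each target copies a feature from the following segment, so the direction is regressive.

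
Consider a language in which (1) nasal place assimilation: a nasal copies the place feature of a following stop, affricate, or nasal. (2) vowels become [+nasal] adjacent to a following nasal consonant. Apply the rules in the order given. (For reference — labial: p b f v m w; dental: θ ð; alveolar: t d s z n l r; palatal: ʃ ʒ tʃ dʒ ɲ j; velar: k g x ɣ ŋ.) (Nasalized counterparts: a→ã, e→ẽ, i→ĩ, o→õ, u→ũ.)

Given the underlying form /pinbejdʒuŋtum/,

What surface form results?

[pĩmbejdʒũntũm]

Rule 1: /n/ before /b/ (labial) → [m]
Rule 1: /ŋ/ before /t/ (alveolar) → [n]
After rule 1: pimbejdʒuntum
Rule 2: /i/ before nasal /m/ → [ĩ]
Rule 2: /u/ before nasal /n/ → [ũ]
Rule 2: /u/ before nasal /m/ → [ũ]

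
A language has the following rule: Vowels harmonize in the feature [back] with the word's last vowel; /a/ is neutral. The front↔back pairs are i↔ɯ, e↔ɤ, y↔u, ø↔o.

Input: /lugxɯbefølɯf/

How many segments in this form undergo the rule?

2

/e/ harmonizes with /ɯ/ ([+back]) → [ɤ]
/ø/ harmonizes with /ɯ/ ([+back]) → [o]
2 segments change.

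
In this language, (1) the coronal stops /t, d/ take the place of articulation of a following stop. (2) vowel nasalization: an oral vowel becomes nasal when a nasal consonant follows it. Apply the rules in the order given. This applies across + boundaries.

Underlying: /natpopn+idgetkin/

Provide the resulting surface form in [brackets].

[nappopn+iggekkĩn]

Rule 1: /t/ before /p/ (labial) → [p]
Rule 1: /d/ before /g/ (velar) → [g]
Rule 1: /t/ before /k/ (velar) → [k]
After rule 1: nappopn+iggekkin
Rule 2: /i/ before nasal /n/ → [ĩ]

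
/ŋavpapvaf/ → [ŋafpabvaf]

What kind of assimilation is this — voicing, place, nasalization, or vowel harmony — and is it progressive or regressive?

/v/→[f] /p/→[b].
Each target copies a feature from the following segment, so the direction is regressive.

voicing assimilation, regressive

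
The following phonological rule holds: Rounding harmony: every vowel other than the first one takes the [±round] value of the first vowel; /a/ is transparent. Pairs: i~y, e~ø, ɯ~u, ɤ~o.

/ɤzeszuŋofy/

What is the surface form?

/u/ harmonizes with /ɤ/ ([-round]) → [ɯ]
/o/ harmonizes with /ɤ/ ([-round]) → [ɤ]
/y/ harmonizes with /ɤ/ ([-round]) → [i]

[ɤzeszɯŋɤfi]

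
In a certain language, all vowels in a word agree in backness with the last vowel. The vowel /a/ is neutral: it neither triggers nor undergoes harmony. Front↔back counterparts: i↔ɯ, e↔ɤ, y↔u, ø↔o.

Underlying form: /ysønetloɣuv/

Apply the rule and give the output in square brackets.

/y/ harmonizes with /u/ ([+back]) → [u]
/ø/ harmonizes with /u/ ([+back]) → [o]
/e/ harmonizes with /u/ ([+back]) → [ɤ]

[usonɤtloɣuv]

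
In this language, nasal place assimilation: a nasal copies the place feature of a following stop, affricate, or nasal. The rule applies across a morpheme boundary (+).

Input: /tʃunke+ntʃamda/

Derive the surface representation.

[tʃuŋke+ɲtʃanda]

/n/ before /k/ (velar) → [ŋ]
/n/ before /tʃ/ (palatal) → [ɲ]
/m/ before /d/ (alveolar) → [n]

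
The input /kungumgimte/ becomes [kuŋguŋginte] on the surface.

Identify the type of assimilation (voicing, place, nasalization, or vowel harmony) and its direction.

/n/→[ŋ] /m/→[ŋ] /m/→[n].
Each target copies a feature from the following segment, so the direction is regressive.

place assimilation, regressive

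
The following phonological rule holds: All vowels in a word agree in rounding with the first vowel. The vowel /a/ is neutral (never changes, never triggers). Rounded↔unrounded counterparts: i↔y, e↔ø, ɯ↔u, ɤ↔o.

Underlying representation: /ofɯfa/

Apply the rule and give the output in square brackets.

[ofufa]

/ɯ/ harmonizes with /o/ ([+round]) → [u]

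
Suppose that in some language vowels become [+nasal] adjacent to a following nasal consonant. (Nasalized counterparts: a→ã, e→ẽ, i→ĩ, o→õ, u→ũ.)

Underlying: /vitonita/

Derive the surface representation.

[vitõnita]

/o/ before nasal /n/ → [õ]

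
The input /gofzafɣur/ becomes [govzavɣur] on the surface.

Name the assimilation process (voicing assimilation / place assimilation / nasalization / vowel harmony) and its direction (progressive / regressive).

voicing assimilation, regressive

/f/→[v] /f/→[v].
Each target copies a feature from the following segment, so the direction is regressive.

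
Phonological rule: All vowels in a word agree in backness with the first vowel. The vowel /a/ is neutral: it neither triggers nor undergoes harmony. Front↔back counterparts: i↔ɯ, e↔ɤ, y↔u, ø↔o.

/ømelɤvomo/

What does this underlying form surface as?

[ømelevømø]

/ɤ/ harmonizes with /ø/ ([-back]) → [e]
/o/ harmonizes with /ø/ ([-back]) → [ø]
/o/ harmonizes with /ø/ ([-back]) → [ø]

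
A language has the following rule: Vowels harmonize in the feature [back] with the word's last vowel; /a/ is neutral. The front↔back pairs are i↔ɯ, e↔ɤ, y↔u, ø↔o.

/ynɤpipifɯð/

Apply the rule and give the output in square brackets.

/y/ harmonizes with /ɯ/ ([+back]) → [u]
/i/ harmonizes with /ɯ/ ([+back]) → [ɯ]
/i/ harmonizes with /ɯ/ ([+back]) → [ɯ]

[unɤpɯpɯfɯð]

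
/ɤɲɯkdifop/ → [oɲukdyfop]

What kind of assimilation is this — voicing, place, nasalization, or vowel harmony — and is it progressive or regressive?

vowel harmony, regressive

/ɤ/→[o] /ɯ/→[u] /i/→[y].
Vowels agree with the last vowel, so the harmony is regressive.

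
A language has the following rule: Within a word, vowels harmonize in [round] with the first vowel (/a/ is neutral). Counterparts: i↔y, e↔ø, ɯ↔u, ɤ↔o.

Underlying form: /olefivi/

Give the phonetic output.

[oløfyvy]

/e/ harmonizes with /o/ ([+round]) → [ø]
/i/ harmonizes with /o/ ([+round]) → [y]
/i/ harmonizes with /o/ ([+round]) → [y]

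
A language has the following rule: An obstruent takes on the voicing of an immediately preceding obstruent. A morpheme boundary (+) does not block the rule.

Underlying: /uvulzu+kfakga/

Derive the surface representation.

/g/ after /k/ (voiceless) → [k]

[uvulzu+kfakka]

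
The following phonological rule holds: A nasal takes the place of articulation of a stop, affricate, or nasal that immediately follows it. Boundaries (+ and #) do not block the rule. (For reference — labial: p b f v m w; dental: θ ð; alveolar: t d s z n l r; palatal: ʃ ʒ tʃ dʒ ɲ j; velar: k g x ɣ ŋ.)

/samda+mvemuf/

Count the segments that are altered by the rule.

1

/m/ before /d/ (alveolar) → [n]
1 segment changes.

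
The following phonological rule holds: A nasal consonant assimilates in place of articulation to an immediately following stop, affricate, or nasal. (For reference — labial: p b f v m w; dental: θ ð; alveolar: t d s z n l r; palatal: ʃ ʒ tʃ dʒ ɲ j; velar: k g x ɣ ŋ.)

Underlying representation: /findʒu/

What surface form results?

/n/ before /dʒ/ (palatal) → [ɲ]

[fiɲdʒu]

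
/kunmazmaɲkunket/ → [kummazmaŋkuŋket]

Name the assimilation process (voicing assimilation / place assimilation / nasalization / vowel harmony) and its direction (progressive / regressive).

/n/→[m] /ɲ/→[ŋ] /n/→[ŋ].
Each target copies a feature from the following segment, so the direction is regressive.

place assimilation, regressive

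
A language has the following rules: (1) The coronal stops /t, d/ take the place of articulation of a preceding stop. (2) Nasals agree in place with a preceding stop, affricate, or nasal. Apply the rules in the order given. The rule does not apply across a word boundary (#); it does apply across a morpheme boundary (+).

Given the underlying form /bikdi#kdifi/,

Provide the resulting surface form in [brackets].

Rule 1: /d/ after /k/ (velar) → [g]
Rule 1: /d/ after /k/ (velar) → [g]
After rule 1: bikgi#kgifi
Rule 2: no segment meets the rule's conditions; no change.

[bikgi#kgifi]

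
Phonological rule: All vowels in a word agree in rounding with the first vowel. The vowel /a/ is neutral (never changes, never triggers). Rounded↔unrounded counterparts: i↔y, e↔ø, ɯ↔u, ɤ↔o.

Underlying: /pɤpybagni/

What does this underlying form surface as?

/y/ harmonizes with /ɤ/ ([-round]) → [i]

[pɤpibagni]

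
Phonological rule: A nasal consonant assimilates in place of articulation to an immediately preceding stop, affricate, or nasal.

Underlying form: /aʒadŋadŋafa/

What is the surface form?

[aʒadnadnafa]

/ŋ/ after /d/ (alveolar) → [n]
/ŋ/ after /d/ (alveolar) → [n]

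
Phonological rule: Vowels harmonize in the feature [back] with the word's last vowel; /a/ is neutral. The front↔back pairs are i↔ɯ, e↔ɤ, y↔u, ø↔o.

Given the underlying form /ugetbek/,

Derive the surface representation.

[ygetbek]

/u/ harmonizes with /e/ ([-back]) → [y]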